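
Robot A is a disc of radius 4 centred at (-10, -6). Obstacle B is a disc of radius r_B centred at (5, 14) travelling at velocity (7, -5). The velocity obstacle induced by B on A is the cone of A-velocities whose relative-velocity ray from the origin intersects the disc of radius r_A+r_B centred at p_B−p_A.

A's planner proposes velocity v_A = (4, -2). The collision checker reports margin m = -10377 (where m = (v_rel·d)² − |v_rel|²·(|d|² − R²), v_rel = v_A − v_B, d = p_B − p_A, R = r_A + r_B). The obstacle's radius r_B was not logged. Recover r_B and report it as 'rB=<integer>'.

m = -10377
d = (15, 20);  v_rel = (-3, 3),  |v_rel|² = 18
v_rel×d = (-3)·(20) − (3)·(15) = -105
since m = R²·18 − (-105)²:  R² = (11025 + -10377) / 18 = 36
R = √36 = 6  ⇒  r_B = 6 − 4 = 2

rB=2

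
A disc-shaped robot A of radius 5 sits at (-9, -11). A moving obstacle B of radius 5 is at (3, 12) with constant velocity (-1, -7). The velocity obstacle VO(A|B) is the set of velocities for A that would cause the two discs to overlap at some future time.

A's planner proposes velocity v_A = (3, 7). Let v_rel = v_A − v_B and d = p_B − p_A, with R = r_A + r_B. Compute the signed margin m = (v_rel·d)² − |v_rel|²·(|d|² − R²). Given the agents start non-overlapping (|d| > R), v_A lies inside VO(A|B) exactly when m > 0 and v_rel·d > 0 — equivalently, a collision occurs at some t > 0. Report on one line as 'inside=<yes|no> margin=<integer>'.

d = (12, 23),  |d|² = 673;  R = 5+5 = 10,  c = 673−10² = 573
v_rel = (4, 14),  |v_rel|² = 212;  v_rel·d = (4)·(12) + (14)·(23) = 370
212·t² − 740·t + 573 = 0  ⇒  m = 370² − 212·573 = 15424
m = 15424 > 0,  v_rel·d = 370 > 0  ⇒  inside

inside=yes margin=15424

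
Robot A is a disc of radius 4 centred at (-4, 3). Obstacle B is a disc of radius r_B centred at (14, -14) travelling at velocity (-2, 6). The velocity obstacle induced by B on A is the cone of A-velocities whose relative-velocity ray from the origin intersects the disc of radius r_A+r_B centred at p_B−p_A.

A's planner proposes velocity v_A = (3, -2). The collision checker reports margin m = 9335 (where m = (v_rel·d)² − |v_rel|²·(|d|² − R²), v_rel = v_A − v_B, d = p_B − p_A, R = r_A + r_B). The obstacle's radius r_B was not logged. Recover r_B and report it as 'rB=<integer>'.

m = 9335
d = (18, -17);  v_rel = (5, -8),  |v_rel|² = 89
v_rel×d = (5)·(-17) − (-8)·(18) = 59
since m = R²·89 − 59²:  R² = (3481 + 9335) / 89 = 144
R = √144 = 12  ⇒  r_B = 12 − 4 = 8

rB=8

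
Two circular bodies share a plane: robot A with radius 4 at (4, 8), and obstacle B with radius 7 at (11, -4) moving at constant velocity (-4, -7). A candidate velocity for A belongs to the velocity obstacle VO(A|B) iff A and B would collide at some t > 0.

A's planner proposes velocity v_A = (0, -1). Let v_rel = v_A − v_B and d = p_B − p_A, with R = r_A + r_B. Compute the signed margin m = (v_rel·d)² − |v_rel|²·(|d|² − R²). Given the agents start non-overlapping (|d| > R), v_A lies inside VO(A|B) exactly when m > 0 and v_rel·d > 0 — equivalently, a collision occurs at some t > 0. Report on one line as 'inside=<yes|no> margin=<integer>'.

d = (7, -12),  |d|² = 193;  R = 4+7 = 11,  c = 193−11² = 72
v_rel = (4, 6),  |v_rel|² = 52;  v_rel·d = (4)·(7) + (6)·(-12) = -44
52·t² + 88·t + 72 = 0  ⇒  m = (-44)² − 52·72 = -1808
m = -1808 < 0,  v_rel·d = -44 < 0  ⇒  outside

inside=no margin=-1808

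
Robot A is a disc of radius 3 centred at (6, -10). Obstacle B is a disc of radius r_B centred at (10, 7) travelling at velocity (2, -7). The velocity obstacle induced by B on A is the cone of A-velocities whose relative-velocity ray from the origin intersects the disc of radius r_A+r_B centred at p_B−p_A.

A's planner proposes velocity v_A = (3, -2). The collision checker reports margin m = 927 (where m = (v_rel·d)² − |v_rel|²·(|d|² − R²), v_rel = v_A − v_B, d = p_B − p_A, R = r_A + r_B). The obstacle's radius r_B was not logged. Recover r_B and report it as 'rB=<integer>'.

m = 927
d = (4, 17);  v_rel = (1, 5),  |v_rel|² = 26
v_rel×d = (1)·(17) − (5)·(4) = -3
since m = R²·26 − (-3)²:  R² = (9 + 927) / 26 = 36
R = √36 = 6  ⇒  r_B = 6 − 3 = 3

rB=3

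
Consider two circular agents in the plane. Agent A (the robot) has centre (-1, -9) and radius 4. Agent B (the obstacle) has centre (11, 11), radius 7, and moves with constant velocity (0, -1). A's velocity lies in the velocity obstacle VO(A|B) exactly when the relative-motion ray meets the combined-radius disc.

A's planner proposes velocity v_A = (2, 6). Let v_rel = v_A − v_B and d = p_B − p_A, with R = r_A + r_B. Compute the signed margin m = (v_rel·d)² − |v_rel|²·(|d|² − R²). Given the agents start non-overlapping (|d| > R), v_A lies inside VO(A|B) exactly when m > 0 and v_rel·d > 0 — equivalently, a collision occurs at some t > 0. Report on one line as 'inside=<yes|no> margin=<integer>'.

d = (12, 20),  |d|² = 544;  R = 4+7 = 11,  c = 544−11² = 423
v_rel = (2, 7),  |v_rel|² = 53;  v_rel·d = (2)·(12) + (7)·(20) = 164
53·t² − 328·t + 423 = 0  ⇒  m = 164² − 53·423 = 4477
m = 4477 > 0,  v_rel·d = 164 > 0  ⇒  inside

inside=yes margin=4477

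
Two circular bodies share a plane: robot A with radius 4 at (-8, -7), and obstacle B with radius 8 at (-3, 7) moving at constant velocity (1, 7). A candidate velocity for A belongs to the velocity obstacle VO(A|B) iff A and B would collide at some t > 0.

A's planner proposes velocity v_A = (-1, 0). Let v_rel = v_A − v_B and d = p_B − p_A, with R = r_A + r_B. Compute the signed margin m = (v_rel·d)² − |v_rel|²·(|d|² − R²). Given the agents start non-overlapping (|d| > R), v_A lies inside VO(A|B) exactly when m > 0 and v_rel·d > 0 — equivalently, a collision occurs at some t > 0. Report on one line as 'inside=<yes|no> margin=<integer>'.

d = (5, 14),  |d|² = 221;  R = 4+8 = 12,  c = 221−12² = 77
v_rel = (-2, -7),  |v_rel|² = 53;  v_rel·d = (-2)·(5) + (-7)·(14) = -108
53·t² + 216·t + 77 = 0  ⇒  m = (-108)² − 53·77 = 7583
m = 7583 > 0,  v_rel·d = -108 < 0  ⇒  outside

inside=no margin=7583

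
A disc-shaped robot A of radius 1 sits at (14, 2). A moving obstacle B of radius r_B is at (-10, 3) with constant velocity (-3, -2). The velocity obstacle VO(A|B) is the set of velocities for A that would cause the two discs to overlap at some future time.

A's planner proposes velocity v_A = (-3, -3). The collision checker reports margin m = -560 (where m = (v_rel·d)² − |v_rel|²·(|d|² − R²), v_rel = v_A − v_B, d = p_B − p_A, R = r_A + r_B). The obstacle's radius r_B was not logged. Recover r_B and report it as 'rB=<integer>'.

m = -560
d = (-24, 1);  v_rel = (0, -1),  |v_rel|² = 1
v_rel×d = (0)·(1) − (-1)·(-24) = -24
since m = R²·1 − (-24)²:  R² = (576 + -560) / 1 = 16
R = √16 = 4  ⇒  r_B = 4 − 1 = 3

rB=3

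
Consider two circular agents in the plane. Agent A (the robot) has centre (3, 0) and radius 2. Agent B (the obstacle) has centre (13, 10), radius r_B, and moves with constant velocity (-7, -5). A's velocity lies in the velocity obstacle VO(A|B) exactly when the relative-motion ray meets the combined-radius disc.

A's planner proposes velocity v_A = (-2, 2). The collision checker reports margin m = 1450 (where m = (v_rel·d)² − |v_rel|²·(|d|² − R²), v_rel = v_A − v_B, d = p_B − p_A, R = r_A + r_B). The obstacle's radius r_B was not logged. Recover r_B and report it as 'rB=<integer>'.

m = 1450
d = (10, 10);  v_rel = (5, 7),  |v_rel|² = 74
v_rel×d = (5)·(10) − (7)·(10) = -20
since m = R²·74 − (-20)²:  R² = (400 + 1450) / 74 = 25
R = √25 = 5  ⇒  r_B = 5 − 2 = 3

rB=3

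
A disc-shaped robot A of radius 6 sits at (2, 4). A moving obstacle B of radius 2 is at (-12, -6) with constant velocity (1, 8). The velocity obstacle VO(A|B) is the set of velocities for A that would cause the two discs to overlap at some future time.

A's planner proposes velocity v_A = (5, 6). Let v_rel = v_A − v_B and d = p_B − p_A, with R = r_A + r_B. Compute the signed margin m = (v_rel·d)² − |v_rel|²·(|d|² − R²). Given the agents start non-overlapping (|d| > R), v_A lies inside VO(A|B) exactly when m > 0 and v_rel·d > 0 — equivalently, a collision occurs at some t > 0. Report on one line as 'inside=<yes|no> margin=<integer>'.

d = (-14, -10),  |d|² = 296;  R = 6+2 = 8,  c = 296−8² = 232
v_rel = (4, -2),  |v_rel|² = 20;  v_rel·d = (4)·(-14) + (-2)·(-10) = -36
20·t² + 72·t + 232 = 0  ⇒  m = (-36)² − 20·232 = -3344
m = -3344 < 0,  v_rel·d = -36 < 0  ⇒  outside

inside=no margin=-3344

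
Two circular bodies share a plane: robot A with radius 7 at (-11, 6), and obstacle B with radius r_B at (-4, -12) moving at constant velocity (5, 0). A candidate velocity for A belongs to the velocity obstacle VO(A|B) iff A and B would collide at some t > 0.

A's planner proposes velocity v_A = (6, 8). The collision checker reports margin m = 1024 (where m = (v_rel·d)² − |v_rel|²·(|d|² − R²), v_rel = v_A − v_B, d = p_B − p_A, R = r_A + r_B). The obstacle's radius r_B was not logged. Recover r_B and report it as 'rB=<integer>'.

m = 1024
d = (7, -18);  v_rel = (1, 8),  |v_rel|² = 65
v_rel×d = (1)·(-18) − (8)·(7) = -74
since m = R²·65 − (-74)²:  R² = (5476 + 1024) / 65 = 100
R = √100 = 10  ⇒  r_B = 10 − 7 = 3

rB=3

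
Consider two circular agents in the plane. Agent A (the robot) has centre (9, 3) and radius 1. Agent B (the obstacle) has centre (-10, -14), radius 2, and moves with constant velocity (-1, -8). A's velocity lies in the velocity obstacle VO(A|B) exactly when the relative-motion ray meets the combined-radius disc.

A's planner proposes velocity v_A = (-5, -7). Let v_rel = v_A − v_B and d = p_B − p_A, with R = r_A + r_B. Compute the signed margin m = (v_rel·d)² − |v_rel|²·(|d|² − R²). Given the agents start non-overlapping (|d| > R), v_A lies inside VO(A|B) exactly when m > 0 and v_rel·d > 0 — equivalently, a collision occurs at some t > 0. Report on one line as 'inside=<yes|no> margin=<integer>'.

d = (-19, -17),  |d|² = 650;  R = 1+2 = 3,  c = 650−3² = 641
v_rel = (-4, 1),  |v_rel|² = 17;  v_rel·d = (-4)·(-19) + (1)·(-17) = 59
17·t² − 118·t + 641 = 0  ⇒  m = 59² − 17·641 = -7416
m = -7416 < 0,  v_rel·d = 59 > 0  ⇒  outside

inside=no margin=-7416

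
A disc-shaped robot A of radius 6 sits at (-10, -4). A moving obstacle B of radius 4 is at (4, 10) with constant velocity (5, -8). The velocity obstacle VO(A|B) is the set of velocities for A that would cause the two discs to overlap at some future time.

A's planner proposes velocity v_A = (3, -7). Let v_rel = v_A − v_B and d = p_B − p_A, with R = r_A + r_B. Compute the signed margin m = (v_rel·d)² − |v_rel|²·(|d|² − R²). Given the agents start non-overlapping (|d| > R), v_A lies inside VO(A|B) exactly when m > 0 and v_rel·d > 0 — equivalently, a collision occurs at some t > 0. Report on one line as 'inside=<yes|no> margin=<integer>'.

d = (14, 14),  |d|² = 392;  R = 6+4 = 10,  c = 392−10² = 292
v_rel = (-2, 1),  |v_rel|² = 5;  v_rel·d = (-2)·(14) + (1)·(14) = -14
5·t² + 28·t + 292 = 0  ⇒  m = (-14)² − 5·292 = -1264
m = -1264 < 0,  v_rel·d = -14 < 0  ⇒  outside

inside=no margin=-1264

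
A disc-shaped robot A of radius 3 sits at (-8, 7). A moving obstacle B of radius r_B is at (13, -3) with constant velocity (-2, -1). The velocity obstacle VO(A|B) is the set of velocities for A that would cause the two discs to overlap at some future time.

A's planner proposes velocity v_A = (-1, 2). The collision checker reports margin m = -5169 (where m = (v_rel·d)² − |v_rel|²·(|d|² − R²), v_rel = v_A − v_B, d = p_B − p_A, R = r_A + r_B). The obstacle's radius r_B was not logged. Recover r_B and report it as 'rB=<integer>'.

m = -5169
d = (21, -10);  v_rel = (1, 3),  |v_rel|² = 10
v_rel×d = (1)·(-10) − (3)·(21) = -73
since m = R²·10 − (-73)²:  R² = (5329 + -5169) / 10 = 16
R = √16 = 4  ⇒  r_B = 4 − 3 = 1

rB=1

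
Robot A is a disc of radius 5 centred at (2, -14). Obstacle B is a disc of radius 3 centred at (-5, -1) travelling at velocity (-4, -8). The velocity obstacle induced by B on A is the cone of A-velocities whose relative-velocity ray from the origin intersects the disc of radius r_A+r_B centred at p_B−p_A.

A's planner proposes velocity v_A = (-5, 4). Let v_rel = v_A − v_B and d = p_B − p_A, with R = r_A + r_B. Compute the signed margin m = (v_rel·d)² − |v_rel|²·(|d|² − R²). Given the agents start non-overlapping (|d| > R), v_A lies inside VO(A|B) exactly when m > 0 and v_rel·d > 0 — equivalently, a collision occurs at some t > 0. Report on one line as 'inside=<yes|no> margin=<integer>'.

d = (-7, 13),  |d|² = 218;  R = 5+3 = 8,  c = 218−8² = 154
v_rel = (-1, 12),  |v_rel|² = 145;  v_rel·d = (-1)·(-7) + (12)·(13) = 163
145·t² − 326·t + 154 = 0  ⇒  m = 163² − 145·154 = 4239
m = 4239 > 0,  v_rel·d = 163 > 0  ⇒  inside

inside=yes margin=4239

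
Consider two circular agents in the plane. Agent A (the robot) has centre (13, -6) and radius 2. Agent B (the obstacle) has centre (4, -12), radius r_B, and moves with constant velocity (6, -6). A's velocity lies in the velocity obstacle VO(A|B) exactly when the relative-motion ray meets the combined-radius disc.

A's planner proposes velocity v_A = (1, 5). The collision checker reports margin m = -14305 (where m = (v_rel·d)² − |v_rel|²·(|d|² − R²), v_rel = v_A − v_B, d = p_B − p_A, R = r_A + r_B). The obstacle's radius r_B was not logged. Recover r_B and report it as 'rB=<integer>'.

m = -14305
d = (-9, -6);  v_rel = (-5, 11),  |v_rel|² = 146
v_rel×d = (-5)·(-6) − (11)·(-9) = 129
since m = R²·146 − 129²:  R² = (16641 + -14305) / 146 = 16
R = √16 = 4  ⇒  r_B = 4 − 2 = 2

rB=2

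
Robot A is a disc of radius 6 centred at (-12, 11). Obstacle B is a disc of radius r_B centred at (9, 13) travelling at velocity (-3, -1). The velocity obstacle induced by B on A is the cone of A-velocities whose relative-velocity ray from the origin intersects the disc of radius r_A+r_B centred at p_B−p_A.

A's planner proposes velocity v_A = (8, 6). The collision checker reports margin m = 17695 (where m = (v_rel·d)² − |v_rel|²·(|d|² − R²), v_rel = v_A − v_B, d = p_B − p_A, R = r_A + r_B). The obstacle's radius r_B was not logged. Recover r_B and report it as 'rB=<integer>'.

m = 17695
d = (21, 2);  v_rel = (11, 7),  |v_rel|² = 170
v_rel×d = (11)·(2) − (7)·(21) = -125
since m = R²·170 − (-125)²:  R² = (15625 + 17695) / 170 = 196
R = √196 = 14  ⇒  r_B = 14 − 6 = 8

rB=8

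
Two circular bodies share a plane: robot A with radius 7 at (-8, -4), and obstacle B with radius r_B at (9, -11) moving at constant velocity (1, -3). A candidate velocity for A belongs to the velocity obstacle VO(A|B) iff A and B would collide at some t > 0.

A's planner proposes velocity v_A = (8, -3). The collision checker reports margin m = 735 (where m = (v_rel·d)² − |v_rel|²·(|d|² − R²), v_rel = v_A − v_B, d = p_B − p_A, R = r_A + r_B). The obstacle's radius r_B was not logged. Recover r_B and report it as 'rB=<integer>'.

m = 735
d = (17, -7);  v_rel = (7, 0),  |v_rel|² = 49
v_rel×d = (7)·(-7) − (0)·(17) = -49
since m = R²·49 − (-49)²:  R² = (2401 + 735) / 49 = 64
R = √64 = 8  ⇒  r_B = 8 − 7 = 1

rB=1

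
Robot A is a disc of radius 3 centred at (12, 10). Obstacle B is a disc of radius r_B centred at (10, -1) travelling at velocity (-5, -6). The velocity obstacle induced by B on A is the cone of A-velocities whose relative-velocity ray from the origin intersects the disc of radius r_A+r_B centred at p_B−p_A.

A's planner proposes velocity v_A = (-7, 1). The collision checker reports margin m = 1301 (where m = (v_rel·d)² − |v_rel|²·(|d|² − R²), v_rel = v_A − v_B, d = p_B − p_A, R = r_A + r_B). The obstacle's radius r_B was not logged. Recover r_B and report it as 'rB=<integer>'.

m = 1301
d = (-2, -11);  v_rel = (-2, 7),  |v_rel|² = 53
v_rel×d = (-2)·(-11) − (7)·(-2) = 36
since m = R²·53 − 36²:  R² = (1296 + 1301) / 53 = 49
R = √49 = 7  ⇒  r_B = 7 − 3 = 4

rB=4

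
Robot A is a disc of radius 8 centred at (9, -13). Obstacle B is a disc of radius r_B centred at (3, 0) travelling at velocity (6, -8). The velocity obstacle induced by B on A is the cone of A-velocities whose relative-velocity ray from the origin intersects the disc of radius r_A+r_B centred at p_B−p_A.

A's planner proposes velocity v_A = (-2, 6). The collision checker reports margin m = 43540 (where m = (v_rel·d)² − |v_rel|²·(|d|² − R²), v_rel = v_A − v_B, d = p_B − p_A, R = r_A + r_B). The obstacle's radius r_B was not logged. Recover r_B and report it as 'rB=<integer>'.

m = 43540
d = (-6, 13);  v_rel = (-8, 14),  |v_rel|² = 260
v_rel×d = (-8)·(13) − (14)·(-6) = -20
since m = R²·260 − (-20)²:  R² = (400 + 43540) / 260 = 169
R = √169 = 13  ⇒  r_B = 13 − 8 = 5

rB=5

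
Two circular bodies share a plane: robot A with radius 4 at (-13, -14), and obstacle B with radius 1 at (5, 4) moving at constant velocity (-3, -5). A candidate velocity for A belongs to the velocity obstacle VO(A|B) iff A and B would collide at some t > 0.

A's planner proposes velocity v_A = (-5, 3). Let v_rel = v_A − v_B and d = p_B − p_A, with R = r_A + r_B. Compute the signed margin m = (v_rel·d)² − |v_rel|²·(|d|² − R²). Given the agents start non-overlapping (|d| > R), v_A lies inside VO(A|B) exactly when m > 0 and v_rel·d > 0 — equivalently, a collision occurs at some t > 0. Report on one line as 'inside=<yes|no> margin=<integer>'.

d = (18, 18),  |d|² = 648;  R = 4+1 = 5,  c = 648−5² = 623
v_rel = (-2, 8),  |v_rel|² = 68;  v_rel·d = (-2)·(18) + (8)·(18) = 108
68·t² − 216·t + 623 = 0  ⇒  m = 108² − 68·623 = -30700
m = -30700 < 0,  v_rel·d = 108 > 0  ⇒  outside

inside=no margin=-30700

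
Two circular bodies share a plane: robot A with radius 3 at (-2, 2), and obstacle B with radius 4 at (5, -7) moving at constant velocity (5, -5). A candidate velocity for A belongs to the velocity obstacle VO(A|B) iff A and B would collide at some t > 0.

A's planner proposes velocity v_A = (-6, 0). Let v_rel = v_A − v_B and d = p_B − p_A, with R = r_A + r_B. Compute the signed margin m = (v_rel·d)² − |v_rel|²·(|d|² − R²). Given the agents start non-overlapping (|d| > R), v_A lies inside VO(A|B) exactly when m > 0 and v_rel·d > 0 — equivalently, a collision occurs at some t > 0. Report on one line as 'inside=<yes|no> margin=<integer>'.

d = (7, -9),  |d|² = 130;  R = 3+4 = 7,  c = 130−7² = 81
v_rel = (-11, 5),  |v_rel|² = 146;  v_rel·d = (-11)·(7) + (5)·(-9) = -122
146·t² + 244·t + 81 = 0  ⇒  m = (-122)² − 146·81 = 3058
m = 3058 > 0,  v_rel·d = -122 < 0  ⇒  outside

inside=no margin=3058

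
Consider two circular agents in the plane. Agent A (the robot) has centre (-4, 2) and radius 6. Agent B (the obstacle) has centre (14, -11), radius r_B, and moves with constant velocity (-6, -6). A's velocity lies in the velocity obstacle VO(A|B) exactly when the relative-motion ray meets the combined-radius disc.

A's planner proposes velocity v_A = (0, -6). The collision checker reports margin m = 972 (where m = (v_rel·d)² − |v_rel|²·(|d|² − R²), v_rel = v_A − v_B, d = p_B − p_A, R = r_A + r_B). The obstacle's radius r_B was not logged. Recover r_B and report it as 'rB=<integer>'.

m = 972
d = (18, -13);  v_rel = (6, 0),  |v_rel|² = 36
v_rel×d = (6)·(-13) − (0)·(18) = -78
since m = R²·36 − (-78)²:  R² = (6084 + 972) / 36 = 196
R = √196 = 14  ⇒  r_B = 14 − 6 = 8

rB=8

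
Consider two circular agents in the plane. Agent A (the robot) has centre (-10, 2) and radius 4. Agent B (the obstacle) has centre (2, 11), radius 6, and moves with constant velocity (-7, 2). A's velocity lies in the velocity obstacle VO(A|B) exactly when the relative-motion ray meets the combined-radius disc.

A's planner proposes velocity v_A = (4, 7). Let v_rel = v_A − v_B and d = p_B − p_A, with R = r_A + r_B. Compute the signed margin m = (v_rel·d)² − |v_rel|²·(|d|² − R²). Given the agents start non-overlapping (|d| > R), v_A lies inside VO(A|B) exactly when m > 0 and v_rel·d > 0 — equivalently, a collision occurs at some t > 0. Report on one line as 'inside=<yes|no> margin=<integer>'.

d = (12, 9),  |d|² = 225;  R = 4+6 = 10,  c = 225−10² = 125
v_rel = (11, 5),  |v_rel|² = 146;  v_rel·d = (11)·(12) + (5)·(9) = 177
146·t² − 354·t + 125 = 0  ⇒  m = 177² − 146·125 = 13079
m = 13079 > 0,  v_rel·d = 177 > 0  ⇒  inside

inside=yes margin=13079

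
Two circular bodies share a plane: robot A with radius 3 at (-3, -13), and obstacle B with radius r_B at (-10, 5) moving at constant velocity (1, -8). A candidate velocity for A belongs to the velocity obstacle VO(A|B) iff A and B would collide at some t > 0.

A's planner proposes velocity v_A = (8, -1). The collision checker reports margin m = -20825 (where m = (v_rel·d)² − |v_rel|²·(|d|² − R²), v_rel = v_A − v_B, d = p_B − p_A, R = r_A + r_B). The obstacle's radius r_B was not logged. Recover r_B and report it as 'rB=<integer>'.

m = -20825
d = (-7, 18);  v_rel = (7, 7),  |v_rel|² = 98
v_rel×d = (7)·(18) − (7)·(-7) = 175
since m = R²·98 − 175²:  R² = (30625 + -20825) / 98 = 100
R = √100 = 10  ⇒  r_B = 10 − 3 = 7

rB=7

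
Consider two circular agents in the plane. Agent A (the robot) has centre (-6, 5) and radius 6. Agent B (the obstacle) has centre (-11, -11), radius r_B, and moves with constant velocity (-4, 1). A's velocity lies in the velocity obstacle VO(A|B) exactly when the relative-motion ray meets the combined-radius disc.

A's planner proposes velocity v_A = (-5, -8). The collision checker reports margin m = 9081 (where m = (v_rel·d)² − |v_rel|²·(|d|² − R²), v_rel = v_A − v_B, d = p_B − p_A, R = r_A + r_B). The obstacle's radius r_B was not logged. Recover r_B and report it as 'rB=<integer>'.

m = 9081
d = (-5, -16);  v_rel = (-1, -9),  |v_rel|² = 82
v_rel×d = (-1)·(-16) − (-9)·(-5) = -29
since m = R²·82 − (-29)²:  R² = (841 + 9081) / 82 = 121
R = √121 = 11  ⇒  r_B = 11 − 6 = 5

rB=5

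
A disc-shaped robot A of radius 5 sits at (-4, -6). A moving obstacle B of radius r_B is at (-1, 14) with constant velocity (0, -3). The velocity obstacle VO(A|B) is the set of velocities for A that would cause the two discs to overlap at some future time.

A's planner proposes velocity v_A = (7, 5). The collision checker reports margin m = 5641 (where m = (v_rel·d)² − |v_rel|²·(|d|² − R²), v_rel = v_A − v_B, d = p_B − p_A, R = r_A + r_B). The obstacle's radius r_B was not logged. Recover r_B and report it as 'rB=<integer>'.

m = 5641
d = (3, 20);  v_rel = (7, 8),  |v_rel|² = 113
v_rel×d = (7)·(20) − (8)·(3) = 116
since m = R²·113 − 116²:  R² = (13456 + 5641) / 113 = 169
R = √169 = 13  ⇒  r_B = 13 − 5 = 8

rB=8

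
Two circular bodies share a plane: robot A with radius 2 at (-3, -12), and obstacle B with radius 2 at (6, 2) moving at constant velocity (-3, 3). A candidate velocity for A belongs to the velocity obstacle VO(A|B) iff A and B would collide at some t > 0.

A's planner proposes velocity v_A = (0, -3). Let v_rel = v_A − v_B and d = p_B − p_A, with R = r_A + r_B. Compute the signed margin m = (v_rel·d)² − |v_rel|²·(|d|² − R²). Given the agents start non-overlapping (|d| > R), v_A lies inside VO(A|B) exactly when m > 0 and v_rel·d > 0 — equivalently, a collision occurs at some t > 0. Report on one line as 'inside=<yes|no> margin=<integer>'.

d = (9, 14),  |d|² = 277;  R = 2+2 = 4,  c = 277−4² = 261
v_rel = (3, -6),  |v_rel|² = 45;  v_rel·d = (3)·(9) + (-6)·(14) = -57
45·t² + 114·t + 261 = 0  ⇒  m = (-57)² − 45·261 = -8496
m = -8496 < 0,  v_rel·d = -57 < 0  ⇒  outside

inside=no margin=-8496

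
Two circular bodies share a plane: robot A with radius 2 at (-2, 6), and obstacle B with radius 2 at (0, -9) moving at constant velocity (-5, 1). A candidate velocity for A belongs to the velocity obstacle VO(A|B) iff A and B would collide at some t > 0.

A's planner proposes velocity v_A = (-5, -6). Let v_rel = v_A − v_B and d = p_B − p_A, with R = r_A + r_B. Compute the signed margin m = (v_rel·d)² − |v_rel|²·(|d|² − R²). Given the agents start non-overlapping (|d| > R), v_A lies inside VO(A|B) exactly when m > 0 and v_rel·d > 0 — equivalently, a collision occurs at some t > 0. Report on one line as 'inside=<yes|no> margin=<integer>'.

d = (2, -15),  |d|² = 229;  R = 2+2 = 4,  c = 229−4² = 213
v_rel = (0, -7),  |v_rel|² = 49;  v_rel·d = (0)·(2) + (-7)·(-15) = 105
49·t² − 210·t + 213 = 0  ⇒  m = 105² − 49·213 = 588
m = 588 > 0,  v_rel·d = 105 > 0  ⇒  inside

inside=yes margin=588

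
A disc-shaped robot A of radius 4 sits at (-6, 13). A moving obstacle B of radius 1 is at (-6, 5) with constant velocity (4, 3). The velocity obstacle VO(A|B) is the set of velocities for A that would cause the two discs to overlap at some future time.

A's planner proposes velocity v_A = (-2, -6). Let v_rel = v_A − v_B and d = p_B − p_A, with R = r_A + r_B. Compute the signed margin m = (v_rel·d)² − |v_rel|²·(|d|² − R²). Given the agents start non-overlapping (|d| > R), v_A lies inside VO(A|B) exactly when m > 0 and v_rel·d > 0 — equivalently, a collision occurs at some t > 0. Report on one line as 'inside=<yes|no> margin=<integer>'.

d = (0, -8),  |d|² = 64;  R = 4+1 = 5,  c = 64−5² = 39
v_rel = (-6, -9),  |v_rel|² = 117;  v_rel·d = (-6)·(0) + (-9)·(-8) = 72
117·t² − 144·t + 39 = 0  ⇒  m = 72² − 117·39 = 621
m = 621 > 0,  v_rel·d = 72 > 0  ⇒  inside

inside=yes margin=621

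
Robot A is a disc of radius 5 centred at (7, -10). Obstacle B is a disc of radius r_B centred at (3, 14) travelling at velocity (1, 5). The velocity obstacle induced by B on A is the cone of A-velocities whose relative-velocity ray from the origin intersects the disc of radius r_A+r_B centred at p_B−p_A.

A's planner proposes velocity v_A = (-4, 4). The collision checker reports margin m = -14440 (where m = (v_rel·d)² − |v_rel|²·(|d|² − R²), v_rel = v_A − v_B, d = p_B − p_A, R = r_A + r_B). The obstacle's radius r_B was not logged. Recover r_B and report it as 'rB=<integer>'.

m = -14440
d = (-4, 24);  v_rel = (-5, -1),  |v_rel|² = 26
v_rel×d = (-5)·(24) − (-1)·(-4) = -124
since m = R²·26 − (-124)²:  R² = (15376 + -14440) / 26 = 36
R = √36 = 6  ⇒  r_B = 6 − 5 = 1

rB=1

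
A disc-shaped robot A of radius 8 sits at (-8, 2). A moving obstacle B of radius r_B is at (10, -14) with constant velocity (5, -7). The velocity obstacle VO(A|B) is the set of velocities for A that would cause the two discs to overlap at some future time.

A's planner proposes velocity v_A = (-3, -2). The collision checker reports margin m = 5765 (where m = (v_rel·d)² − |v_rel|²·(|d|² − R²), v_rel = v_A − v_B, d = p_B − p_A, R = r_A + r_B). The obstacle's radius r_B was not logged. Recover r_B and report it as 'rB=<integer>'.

m = 5765
d = (18, -16);  v_rel = (-8, 5),  |v_rel|² = 89
v_rel×d = (-8)·(-16) − (5)·(18) = 38
since m = R²·89 − 38²:  R² = (1444 + 5765) / 89 = 81
R = √81 = 9  ⇒  r_B = 9 − 8 = 1

rB=1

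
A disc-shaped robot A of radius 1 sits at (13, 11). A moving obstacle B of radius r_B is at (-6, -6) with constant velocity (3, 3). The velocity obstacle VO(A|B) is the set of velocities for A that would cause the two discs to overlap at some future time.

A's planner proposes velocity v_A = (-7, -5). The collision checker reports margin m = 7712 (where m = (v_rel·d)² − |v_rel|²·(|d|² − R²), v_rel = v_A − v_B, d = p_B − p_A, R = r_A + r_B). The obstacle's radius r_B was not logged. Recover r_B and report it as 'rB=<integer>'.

m = 7712
d = (-19, -17);  v_rel = (-10, -8),  |v_rel|² = 164
v_rel×d = (-10)·(-17) − (-8)·(-19) = 18
since m = R²·164 − 18²:  R² = (324 + 7712) / 164 = 49
R = √49 = 7  ⇒  r_B = 7 − 1 = 6

rB=6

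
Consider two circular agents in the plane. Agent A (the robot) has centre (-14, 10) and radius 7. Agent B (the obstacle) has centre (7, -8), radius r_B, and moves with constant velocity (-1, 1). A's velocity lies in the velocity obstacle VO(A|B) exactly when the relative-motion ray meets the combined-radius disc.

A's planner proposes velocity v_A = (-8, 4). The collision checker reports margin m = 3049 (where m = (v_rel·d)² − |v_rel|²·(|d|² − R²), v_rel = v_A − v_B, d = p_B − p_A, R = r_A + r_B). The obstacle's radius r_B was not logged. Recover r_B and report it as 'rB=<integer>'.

m = 3049
d = (21, -18);  v_rel = (-7, 3),  |v_rel|² = 58
v_rel×d = (-7)·(-18) − (3)·(21) = 63
since m = R²·58 − 63²:  R² = (3969 + 3049) / 58 = 121
R = √121 = 11  ⇒  r_B = 11 − 7 = 4

rB=4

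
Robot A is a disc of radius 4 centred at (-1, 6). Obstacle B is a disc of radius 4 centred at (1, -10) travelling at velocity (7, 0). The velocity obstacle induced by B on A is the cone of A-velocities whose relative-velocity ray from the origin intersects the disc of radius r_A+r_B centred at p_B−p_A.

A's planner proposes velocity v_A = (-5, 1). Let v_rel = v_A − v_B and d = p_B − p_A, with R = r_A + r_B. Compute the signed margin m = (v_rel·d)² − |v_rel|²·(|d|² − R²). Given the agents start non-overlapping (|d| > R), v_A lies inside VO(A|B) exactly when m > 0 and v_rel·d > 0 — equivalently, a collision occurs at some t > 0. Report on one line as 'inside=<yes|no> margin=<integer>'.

d = (2, -16),  |d|² = 260;  R = 4+4 = 8,  c = 260−8² = 196
v_rel = (-12, 1),  |v_rel|² = 145;  v_rel·d = (-12)·(2) + (1)·(-16) = -40
145·t² + 80·t + 196 = 0  ⇒  m = (-40)² − 145·196 = -26820
m = -26820 < 0,  v_rel·d = -40 < 0  ⇒  outside

inside=no margin=-26820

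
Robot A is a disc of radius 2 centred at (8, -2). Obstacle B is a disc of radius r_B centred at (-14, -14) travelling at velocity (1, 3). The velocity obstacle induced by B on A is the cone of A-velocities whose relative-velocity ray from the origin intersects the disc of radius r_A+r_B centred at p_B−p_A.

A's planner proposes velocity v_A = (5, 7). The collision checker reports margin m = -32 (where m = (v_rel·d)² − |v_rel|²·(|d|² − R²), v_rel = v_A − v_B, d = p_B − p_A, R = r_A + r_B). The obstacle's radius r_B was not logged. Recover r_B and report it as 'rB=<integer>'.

m = -32
d = (-22, -12);  v_rel = (4, 4),  |v_rel|² = 32
v_rel×d = (4)·(-12) − (4)·(-22) = 40
since m = R²·32 − 40²:  R² = (1600 + -32) / 32 = 49
R = √49 = 7  ⇒  r_B = 7 − 2 = 5

rB=5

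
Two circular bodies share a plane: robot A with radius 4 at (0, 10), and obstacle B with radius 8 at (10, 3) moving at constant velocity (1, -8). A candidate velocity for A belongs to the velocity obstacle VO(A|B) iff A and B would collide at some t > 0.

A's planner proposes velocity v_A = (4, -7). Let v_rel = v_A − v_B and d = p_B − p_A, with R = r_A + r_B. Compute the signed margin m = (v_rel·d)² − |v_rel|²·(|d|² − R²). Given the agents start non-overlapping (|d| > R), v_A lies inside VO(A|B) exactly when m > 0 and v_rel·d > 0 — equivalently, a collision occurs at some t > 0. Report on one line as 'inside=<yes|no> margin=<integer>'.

d = (10, -7),  |d|² = 149;  R = 4+8 = 12,  c = 149−12² = 5
v_rel = (3, 1),  |v_rel|² = 10;  v_rel·d = (3)·(10) + (1)·(-7) = 23
10·t² − 46·t + 5 = 0  ⇒  m = 23² − 10·5 = 479
m = 479 > 0,  v_rel·d = 23 > 0  ⇒  inside

inside=yes margin=479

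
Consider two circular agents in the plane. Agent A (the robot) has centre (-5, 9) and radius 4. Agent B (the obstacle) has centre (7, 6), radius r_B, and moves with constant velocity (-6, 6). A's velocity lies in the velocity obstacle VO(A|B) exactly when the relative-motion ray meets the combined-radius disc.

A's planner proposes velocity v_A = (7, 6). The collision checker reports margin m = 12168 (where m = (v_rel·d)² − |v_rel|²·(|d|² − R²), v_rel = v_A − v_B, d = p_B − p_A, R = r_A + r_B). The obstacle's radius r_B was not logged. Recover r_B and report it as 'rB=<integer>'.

m = 12168
d = (12, -3);  v_rel = (13, 0),  |v_rel|² = 169
v_rel×d = (13)·(-3) − (0)·(12) = -39
since m = R²·169 − (-39)²:  R² = (1521 + 12168) / 169 = 81
R = √81 = 9  ⇒  r_B = 9 − 4 = 5

rB=5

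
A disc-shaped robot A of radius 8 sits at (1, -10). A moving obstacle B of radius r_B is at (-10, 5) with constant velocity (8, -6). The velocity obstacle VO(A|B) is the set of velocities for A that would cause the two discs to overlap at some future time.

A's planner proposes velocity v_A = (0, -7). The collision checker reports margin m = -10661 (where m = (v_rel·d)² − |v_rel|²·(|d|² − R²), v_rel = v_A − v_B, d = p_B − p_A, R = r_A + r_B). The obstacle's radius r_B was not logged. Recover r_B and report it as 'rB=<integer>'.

m = -10661
d = (-11, 15);  v_rel = (-8, -1),  |v_rel|² = 65
v_rel×d = (-8)·(15) − (-1)·(-11) = -131
since m = R²·65 − (-131)²:  R² = (17161 + -10661) / 65 = 100
R = √100 = 10  ⇒  r_B = 10 − 8 = 2

rB=2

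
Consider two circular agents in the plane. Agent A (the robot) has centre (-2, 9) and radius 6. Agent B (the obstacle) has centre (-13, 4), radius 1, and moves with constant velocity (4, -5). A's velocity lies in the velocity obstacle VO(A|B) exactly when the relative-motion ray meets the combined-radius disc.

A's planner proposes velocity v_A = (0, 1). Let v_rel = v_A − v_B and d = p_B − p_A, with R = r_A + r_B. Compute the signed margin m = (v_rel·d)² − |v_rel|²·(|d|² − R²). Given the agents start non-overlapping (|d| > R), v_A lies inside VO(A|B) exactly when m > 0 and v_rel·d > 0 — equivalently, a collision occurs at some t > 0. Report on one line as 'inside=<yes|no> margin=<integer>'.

d = (-11, -5),  |d|² = 146;  R = 6+1 = 7,  c = 146−7² = 97
v_rel = (-4, 6),  |v_rel|² = 52;  v_rel·d = (-4)·(-11) + (6)·(-5) = 14
52·t² − 28·t + 97 = 0  ⇒  m = 14² − 52·97 = -4848
m = -4848 < 0,  v_rel·d = 14 > 0  ⇒  outside

inside=no margin=-4848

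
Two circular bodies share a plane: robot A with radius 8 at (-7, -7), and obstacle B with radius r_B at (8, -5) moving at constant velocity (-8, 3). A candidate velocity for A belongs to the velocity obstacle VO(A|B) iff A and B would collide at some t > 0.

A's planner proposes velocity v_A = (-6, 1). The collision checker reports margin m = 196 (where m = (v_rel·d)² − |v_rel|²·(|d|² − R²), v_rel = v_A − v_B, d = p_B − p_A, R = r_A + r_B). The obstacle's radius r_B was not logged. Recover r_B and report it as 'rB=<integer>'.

m = 196
d = (15, 2);  v_rel = (2, -2),  |v_rel|² = 8
v_rel×d = (2)·(2) − (-2)·(15) = 34
since m = R²·8 − 34²:  R² = (1156 + 196) / 8 = 169
R = √169 = 13  ⇒  r_B = 13 − 8 = 5

rB=5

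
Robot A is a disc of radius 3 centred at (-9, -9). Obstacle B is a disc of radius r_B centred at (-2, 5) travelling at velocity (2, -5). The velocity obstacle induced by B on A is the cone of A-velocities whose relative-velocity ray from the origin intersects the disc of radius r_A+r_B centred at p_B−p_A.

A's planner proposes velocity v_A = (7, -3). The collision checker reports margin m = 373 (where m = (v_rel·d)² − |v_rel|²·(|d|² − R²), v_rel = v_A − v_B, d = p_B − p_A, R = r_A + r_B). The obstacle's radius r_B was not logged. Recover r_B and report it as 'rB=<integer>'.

m = 373
d = (7, 14);  v_rel = (5, 2),  |v_rel|² = 29
v_rel×d = (5)·(14) − (2)·(7) = 56
since m = R²·29 − 56²:  R² = (3136 + 373) / 29 = 121
R = √121 = 11  ⇒  r_B = 11 − 3 = 8

rB=8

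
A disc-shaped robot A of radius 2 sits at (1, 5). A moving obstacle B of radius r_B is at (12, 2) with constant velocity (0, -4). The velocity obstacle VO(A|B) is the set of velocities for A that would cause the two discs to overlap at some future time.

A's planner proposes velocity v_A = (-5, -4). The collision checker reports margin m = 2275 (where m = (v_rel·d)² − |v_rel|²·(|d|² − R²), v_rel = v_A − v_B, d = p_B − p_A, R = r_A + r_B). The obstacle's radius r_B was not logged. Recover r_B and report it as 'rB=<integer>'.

m = 2275
d = (11, -3);  v_rel = (-5, 0),  |v_rel|² = 25
v_rel×d = (-5)·(-3) − (0)·(11) = 15
since m = R²·25 − 15²:  R² = (225 + 2275) / 25 = 100
R = √100 = 10  ⇒  r_B = 10 − 2 = 8

rB=8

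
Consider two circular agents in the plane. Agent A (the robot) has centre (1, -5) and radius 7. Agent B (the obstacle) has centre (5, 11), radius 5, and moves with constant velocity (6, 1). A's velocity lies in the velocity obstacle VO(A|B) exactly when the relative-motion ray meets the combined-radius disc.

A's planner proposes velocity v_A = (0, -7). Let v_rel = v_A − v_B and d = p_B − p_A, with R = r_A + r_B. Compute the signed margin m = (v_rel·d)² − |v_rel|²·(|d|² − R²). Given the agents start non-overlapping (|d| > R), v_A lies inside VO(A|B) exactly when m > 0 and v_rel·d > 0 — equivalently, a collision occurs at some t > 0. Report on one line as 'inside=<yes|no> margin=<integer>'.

d = (4, 16),  |d|² = 272;  R = 7+5 = 12,  c = 272−12² = 128
v_rel = (-6, -8),  |v_rel|² = 100;  v_rel·d = (-6)·(4) + (-8)·(16) = -152
100·t² + 304·t + 128 = 0  ⇒  m = (-152)² − 100·128 = 10304
m = 10304 > 0,  v_rel·d = -152 < 0  ⇒  outside

inside=no margin=10304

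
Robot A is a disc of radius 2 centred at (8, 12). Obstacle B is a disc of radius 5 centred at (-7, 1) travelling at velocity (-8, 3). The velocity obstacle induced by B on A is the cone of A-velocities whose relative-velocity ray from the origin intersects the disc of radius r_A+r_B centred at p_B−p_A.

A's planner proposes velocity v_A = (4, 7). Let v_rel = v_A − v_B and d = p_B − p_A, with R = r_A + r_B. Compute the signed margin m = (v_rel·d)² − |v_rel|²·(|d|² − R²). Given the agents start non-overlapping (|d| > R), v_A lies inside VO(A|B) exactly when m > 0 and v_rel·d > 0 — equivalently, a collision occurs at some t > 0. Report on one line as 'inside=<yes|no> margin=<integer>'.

d = (-15, -11),  |d|² = 346;  R = 2+5 = 7,  c = 346−7² = 297
v_rel = (12, 4),  |v_rel|² = 160;  v_rel·d = (12)·(-15) + (4)·(-11) = -224
160·t² + 448·t + 297 = 0  ⇒  m = (-224)² − 160·297 = 2656
m = 2656 > 0,  v_rel·d = -224 < 0  ⇒  outside

inside=no margin=2656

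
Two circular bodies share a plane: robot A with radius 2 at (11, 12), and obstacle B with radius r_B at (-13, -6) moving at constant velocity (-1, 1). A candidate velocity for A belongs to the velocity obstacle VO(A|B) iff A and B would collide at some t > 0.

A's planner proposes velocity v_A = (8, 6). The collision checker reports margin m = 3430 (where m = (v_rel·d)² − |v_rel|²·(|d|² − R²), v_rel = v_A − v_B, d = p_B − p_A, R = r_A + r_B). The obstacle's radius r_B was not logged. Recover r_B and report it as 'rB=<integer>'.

m = 3430
d = (-24, -18);  v_rel = (9, 5),  |v_rel|² = 106
v_rel×d = (9)·(-18) − (5)·(-24) = -42
since m = R²·106 − (-42)²:  R² = (1764 + 3430) / 106 = 49
R = √49 = 7  ⇒  r_B = 7 − 2 = 5

rB=5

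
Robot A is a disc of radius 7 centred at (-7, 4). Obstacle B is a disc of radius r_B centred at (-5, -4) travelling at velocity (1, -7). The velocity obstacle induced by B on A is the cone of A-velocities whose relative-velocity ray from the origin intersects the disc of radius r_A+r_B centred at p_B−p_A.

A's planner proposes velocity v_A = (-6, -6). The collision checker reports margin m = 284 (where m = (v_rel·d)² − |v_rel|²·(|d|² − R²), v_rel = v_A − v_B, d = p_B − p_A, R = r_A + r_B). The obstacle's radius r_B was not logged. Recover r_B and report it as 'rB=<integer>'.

m = 284
d = (2, -8);  v_rel = (-7, 1),  |v_rel|² = 50
v_rel×d = (-7)·(-8) − (1)·(2) = 54
since m = R²·50 − 54²:  R² = (2916 + 284) / 50 = 64
R = √64 = 8  ⇒  r_B = 8 − 7 = 1

rB=1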